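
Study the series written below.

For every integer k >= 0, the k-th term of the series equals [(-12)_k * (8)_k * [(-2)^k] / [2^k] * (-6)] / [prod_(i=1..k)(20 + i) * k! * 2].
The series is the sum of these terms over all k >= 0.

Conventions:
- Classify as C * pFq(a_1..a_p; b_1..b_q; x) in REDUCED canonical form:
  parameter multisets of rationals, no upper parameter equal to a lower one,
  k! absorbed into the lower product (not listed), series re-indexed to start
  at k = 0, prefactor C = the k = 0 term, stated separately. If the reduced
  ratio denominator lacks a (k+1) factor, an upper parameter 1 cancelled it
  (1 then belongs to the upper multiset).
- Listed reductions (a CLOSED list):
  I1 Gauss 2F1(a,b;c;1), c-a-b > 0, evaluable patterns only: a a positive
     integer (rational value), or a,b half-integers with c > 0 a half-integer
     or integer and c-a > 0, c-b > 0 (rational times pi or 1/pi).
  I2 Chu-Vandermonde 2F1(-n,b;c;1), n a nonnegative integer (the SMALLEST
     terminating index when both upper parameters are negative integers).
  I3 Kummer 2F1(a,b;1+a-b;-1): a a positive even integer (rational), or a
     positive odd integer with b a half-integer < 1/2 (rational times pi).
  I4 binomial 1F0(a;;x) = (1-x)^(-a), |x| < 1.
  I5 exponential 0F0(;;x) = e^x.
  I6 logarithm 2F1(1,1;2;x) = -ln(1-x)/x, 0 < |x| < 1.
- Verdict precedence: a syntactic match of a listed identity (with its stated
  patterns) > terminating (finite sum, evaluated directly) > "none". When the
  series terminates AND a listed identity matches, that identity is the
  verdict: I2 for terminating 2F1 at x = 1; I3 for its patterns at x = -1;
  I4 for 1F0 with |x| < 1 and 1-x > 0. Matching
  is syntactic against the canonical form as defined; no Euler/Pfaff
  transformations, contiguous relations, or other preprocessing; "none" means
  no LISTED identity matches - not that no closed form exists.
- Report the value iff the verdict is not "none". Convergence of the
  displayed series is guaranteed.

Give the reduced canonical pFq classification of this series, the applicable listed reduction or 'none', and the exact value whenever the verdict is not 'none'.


This is -3 * 2F1(-12, 8; 21; -1) in reduced canonical form. Verdict (x = -1): the Kummer evaluation I3 applies (x = -1; c = 21 equals 1+a-b for upper {-12, 8}: listed pattern). Its exact value is -2907/14.

Key step: from the first term -3: the constant factors (prefactor -3) combine into one prefactor.
Adjacent-term ratio: r(k) = (-1) * (k-12) (k+8) / [(k+21) (k+1)] ; factor over Q: parameters, x = (-1), and C = -3.


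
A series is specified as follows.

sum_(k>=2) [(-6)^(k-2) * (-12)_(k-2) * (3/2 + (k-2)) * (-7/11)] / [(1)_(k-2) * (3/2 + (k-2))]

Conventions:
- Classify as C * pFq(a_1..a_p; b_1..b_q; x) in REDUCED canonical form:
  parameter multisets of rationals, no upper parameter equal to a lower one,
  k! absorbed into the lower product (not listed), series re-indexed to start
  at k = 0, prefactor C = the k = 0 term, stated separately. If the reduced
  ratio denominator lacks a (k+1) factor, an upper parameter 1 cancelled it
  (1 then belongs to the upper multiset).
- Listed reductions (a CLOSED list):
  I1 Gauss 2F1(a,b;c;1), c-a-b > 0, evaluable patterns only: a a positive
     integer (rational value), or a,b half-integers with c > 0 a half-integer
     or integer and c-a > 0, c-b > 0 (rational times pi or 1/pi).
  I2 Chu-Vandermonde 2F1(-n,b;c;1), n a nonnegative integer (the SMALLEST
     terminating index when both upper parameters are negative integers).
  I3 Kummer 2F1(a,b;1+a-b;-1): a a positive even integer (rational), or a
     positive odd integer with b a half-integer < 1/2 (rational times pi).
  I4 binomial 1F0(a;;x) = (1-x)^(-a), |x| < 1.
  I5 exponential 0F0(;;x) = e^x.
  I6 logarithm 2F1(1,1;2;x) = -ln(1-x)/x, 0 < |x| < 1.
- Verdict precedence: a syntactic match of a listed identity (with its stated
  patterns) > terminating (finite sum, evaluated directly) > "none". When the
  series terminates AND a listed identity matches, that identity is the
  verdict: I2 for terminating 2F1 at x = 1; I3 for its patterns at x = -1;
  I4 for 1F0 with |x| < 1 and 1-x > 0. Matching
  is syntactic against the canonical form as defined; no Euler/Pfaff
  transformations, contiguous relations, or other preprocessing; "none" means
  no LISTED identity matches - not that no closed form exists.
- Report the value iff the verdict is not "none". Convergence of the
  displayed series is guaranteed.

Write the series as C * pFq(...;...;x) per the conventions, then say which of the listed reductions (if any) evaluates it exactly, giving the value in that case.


First insight: t_0 = -7/11 here, and (1)_k (C = -7/11) is k! itself.
Ratio: r(k) = (-6) * (k-12) / [(k+1)] - poly over poly, x = (-6) from leading terms; C = -7/11 at k = 0.

Classification (C = -7/11): 1F0 with upper {-12}, lower {-}, argument x = -6. Verdict: terminating at k = 12: the factor (-12)_k kills every later term; summing the 13 survivors is exact. Its exact value is -96889010407/11.


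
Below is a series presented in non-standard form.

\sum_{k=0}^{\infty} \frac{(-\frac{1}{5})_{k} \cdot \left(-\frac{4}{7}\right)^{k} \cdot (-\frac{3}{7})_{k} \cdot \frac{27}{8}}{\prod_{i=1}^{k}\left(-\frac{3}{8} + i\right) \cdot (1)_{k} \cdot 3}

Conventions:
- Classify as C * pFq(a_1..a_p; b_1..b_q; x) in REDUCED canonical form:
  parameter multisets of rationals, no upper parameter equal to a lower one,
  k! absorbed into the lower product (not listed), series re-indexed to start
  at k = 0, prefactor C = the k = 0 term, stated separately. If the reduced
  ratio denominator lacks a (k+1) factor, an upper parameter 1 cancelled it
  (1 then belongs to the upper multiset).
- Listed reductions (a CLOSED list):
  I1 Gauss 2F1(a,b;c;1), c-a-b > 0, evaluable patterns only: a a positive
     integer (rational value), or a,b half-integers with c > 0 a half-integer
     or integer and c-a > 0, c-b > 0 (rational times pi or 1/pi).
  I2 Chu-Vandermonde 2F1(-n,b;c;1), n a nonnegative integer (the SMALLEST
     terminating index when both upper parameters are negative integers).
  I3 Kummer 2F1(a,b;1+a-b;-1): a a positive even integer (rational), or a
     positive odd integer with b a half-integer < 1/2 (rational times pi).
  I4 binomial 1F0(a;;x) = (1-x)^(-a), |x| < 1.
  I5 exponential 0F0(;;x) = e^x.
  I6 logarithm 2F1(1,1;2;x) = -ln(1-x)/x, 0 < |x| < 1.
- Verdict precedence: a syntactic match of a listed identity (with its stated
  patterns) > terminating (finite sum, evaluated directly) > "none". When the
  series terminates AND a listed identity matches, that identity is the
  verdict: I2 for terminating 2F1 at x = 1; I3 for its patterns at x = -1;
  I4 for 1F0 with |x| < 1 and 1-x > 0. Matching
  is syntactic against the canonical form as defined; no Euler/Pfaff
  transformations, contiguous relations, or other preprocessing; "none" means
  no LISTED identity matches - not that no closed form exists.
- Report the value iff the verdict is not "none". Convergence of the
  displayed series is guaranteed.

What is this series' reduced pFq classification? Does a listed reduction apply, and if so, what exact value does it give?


Canonical form: C = \frac{9}{8} times 2F1 with upper {-\frac{3}{7}, -\frac{1}{5}}, lower {\frac{5}{8}}, x = -\frac{4}{7}. Verdict: none - this 2F1 at x = -\frac{4}{7} matches no listed pattern, and upper {-\frac{3}{7}, -\frac{1}{5}} holds no stopper.

Key observation: t_0 being \frac{9}{8}, the lower running product (C = 9/8, x = -4/7) is a rising factorial.
Term ratio: r(k) = -\frac{4}{7} * (k-\frac{3}{7}) (k-\frac{1}{5}) / [(k+\frac{5}{8}) (k+1)] - poly over poly, x = -\frac{4}{7} from leading terms; C = \frac{9}{8} at k = 0.


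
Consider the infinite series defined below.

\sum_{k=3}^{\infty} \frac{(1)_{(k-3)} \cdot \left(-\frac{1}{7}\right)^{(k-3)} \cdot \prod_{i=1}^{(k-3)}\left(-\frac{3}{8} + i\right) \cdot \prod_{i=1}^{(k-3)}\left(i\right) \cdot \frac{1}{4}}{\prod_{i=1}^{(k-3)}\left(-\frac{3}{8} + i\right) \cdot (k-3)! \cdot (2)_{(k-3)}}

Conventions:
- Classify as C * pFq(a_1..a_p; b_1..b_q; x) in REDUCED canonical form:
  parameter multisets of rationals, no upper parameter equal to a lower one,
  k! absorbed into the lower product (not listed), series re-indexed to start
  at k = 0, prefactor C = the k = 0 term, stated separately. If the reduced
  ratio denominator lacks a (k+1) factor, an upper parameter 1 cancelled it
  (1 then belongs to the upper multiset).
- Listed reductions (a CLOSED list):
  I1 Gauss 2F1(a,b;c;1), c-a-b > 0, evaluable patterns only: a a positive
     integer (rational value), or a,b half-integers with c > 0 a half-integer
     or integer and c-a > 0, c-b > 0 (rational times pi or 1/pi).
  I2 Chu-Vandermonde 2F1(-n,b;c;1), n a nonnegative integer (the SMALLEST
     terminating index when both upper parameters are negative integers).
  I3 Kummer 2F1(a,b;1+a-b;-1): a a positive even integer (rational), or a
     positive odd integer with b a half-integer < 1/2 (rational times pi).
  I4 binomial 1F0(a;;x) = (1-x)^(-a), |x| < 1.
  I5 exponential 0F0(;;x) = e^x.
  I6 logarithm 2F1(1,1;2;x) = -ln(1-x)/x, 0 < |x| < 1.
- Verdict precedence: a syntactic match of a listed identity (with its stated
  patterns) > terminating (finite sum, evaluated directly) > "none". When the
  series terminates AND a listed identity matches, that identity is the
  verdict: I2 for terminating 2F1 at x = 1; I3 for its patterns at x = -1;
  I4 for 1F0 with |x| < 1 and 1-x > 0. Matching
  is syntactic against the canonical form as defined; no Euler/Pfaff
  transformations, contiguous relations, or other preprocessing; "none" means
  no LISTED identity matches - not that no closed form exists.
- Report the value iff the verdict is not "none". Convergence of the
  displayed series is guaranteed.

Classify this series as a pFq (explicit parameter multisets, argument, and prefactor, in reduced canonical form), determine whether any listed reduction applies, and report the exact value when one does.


With C = \frac{1}{4}: the canonical form is 2F1(1, 1; 2; -\frac{1}{7}). Verdict at x = -\frac{1}{7}: logarithm (I6) matches (the logarithm: parameters (1,1;2), x = -\frac{1}{7}). Hence: \frac{7}{4} \cdot \ln\left(\frac{8}{7}\right).

Structural cue: t_0 = \frac{1}{4} here, and the running product (C = 1/4, x = -1/7) telescopes to a rising factorial.
Adjacent-term ratio: r(k) = -\frac{1}{7} * (k+1) (k+1) / [(k+2) (k+1)] - poly over poly, x = -\frac{1}{7} from leading terms; C = \frac{1}{4} at k = 0.


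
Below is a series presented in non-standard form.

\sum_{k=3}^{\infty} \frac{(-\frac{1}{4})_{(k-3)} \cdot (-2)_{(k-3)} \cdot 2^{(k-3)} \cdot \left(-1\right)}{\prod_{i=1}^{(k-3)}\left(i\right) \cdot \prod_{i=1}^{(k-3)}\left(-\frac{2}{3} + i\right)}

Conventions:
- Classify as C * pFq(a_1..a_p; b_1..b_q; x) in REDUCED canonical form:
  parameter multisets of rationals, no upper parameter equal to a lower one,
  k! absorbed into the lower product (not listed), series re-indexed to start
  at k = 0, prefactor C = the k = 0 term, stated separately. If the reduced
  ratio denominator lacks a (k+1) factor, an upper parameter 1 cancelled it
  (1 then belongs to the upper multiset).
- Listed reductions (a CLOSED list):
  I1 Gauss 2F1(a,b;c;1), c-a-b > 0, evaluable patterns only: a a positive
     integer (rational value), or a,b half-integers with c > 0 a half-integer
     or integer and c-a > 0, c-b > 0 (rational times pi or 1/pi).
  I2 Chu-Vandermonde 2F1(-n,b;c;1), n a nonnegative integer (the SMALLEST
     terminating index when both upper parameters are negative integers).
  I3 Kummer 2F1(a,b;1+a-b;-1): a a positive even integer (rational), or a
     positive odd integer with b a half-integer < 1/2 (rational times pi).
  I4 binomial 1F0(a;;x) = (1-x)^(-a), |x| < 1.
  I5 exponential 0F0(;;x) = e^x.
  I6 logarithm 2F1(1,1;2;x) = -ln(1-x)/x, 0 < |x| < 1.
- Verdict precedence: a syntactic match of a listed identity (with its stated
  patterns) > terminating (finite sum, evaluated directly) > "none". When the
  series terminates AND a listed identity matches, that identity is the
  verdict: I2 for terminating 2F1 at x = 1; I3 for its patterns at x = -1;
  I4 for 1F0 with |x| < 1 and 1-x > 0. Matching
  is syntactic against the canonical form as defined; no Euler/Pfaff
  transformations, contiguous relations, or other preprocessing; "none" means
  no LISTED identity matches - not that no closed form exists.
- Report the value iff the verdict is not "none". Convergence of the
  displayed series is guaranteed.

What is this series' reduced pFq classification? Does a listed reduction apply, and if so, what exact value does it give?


Prefactor -1, argument 2: 2F1 with upper {-2, -\frac{1}{4}} over lower {\frac{1}{3}}. Verdict: terminating (-2 upstairs). 3 nonzero terms in all; added directly. Exact value: -\frac{37}{16}.

Key observation: t_0 being -1, the lower running product (C = -1, x = 2) is a rising factorial.
Term ratio: r(k) = 2 * (k-2) (k-\frac{1}{4}) / [(k+\frac{1}{3}) (k+1)] ; factor over Q: parameters, x = 2, and C = -1.


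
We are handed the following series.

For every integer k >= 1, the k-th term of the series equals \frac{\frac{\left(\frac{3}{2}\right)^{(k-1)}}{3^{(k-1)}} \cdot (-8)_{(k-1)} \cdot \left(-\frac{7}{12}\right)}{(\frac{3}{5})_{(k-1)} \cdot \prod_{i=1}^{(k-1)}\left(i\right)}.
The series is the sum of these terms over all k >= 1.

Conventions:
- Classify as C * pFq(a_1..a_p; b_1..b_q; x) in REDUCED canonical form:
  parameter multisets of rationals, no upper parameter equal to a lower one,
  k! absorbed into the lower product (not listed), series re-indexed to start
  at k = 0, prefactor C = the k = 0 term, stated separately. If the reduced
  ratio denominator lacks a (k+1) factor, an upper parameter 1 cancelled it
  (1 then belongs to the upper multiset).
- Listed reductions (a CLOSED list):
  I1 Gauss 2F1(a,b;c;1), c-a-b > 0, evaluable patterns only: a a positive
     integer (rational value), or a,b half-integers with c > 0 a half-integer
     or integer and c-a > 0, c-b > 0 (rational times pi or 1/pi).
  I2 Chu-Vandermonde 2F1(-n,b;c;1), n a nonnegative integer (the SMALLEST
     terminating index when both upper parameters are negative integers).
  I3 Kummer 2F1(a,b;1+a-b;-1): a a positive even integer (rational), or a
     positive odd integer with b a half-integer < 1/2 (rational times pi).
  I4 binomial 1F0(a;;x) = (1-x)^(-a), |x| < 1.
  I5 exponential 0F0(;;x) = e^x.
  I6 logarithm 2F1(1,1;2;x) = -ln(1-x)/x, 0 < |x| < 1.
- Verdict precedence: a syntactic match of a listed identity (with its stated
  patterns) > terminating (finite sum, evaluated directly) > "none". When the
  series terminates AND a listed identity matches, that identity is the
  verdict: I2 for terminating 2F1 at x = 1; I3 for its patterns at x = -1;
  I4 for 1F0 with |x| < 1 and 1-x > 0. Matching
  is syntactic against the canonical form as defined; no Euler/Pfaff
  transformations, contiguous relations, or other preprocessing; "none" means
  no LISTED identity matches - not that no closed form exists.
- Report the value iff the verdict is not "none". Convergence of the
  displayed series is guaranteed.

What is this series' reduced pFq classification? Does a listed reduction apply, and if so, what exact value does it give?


With C = -\frac{7}{12}: the canonical form is 1F1(-8; \frac{3}{5}; \frac{1}{2}). Verdict: terminating. (-8)_k vanishes past k = 8, leaving a 9-term sum, computed directly. Exact value: \frac{283716121973}{663456448512}.

Key observation: from the first term -\frac{7}{12}: the product of the first k integers (prefactor -7/12) is k!.
Adjacent-term ratio: r(k) = \frac{1}{2} * (k-8) / [(k+\frac{3}{5}) (k+1)] - poly over poly, x = \frac{1}{2} from leading terms; C = -\frac{7}{12} at k = 0.


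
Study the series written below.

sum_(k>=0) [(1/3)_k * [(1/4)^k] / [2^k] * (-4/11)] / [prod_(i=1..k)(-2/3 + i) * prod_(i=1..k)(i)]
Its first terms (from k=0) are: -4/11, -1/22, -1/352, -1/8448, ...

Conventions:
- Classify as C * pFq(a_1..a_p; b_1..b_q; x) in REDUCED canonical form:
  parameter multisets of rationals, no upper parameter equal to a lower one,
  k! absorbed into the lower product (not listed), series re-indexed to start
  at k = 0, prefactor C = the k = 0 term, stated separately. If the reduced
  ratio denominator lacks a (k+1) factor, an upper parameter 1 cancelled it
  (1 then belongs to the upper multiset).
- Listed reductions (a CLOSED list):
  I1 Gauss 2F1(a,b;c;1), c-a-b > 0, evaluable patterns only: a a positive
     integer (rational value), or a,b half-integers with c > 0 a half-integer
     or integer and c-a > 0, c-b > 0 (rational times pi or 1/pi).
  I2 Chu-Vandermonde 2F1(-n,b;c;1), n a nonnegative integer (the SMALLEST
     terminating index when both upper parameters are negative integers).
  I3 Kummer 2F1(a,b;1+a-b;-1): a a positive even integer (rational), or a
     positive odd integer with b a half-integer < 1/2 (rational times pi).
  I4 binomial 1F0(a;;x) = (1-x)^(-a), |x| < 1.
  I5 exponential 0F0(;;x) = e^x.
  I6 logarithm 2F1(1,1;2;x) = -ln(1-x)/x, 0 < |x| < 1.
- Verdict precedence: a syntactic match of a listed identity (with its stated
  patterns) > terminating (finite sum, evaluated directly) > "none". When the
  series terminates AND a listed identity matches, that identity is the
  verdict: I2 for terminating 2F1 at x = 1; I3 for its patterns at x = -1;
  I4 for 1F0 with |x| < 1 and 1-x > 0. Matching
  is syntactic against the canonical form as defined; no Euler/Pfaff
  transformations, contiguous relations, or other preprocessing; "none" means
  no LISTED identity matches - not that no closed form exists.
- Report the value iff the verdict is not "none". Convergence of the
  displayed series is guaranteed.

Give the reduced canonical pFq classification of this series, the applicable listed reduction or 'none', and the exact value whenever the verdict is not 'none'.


x = 1/8 here; the reduced form reads 0F0, upper {-}, lower {-}, C = -4/11. Verdict at x = 1/8: the I5 exponential reduction matches (the 0F0 exponential series at x = 1/8). Value: (-4/11) * e^(1/8).

Structural cue: with t_0 = -4/11, the two k-th powers (C = -4/11) combine into one argument.
Ratio: r(k) = (1/8) * 1 / [(k+1)] - rational; roots negated = parameters, x = (1/8), C = -4/11.


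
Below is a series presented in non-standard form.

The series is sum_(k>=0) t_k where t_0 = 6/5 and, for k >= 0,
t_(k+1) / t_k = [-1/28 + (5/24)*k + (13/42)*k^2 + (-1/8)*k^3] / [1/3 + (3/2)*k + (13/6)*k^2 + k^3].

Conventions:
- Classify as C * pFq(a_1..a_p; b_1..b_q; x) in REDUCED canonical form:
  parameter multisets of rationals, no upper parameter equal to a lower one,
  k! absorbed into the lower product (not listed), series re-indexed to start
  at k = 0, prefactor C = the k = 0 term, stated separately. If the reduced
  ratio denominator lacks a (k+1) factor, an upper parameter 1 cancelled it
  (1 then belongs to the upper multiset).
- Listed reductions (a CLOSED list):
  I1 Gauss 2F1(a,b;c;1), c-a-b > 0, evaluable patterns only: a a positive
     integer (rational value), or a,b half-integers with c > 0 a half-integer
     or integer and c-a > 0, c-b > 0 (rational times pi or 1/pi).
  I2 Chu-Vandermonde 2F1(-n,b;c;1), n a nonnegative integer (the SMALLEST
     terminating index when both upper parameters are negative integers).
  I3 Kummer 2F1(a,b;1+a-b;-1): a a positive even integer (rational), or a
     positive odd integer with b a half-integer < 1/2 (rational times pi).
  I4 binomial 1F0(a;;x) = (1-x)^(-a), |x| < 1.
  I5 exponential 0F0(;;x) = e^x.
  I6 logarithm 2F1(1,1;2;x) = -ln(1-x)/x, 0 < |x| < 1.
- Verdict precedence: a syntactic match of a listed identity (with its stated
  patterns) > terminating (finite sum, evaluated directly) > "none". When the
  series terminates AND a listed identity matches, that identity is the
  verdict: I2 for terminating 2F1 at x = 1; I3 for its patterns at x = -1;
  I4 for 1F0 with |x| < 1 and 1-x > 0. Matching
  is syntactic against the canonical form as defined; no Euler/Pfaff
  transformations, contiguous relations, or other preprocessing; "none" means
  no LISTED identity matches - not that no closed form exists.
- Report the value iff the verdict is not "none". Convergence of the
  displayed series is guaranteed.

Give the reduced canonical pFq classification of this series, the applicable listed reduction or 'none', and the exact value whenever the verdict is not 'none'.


At argument -1/8: a 2F1 with upper {-3, -1/7}, lower {1/2}, scaled by C = 6/5. Verdict: terminating - no listed pattern fits, but -3 in the upper list cuts the series at k = 3; direct evaluation. Sum: 145701/137200.

Key observation: from the first term 6/5: the ratio is unreduced: k + 2/3 divides both sides (prefactor 6/5).
Term ratio: r(k) = (-1/8) * (k-3) (k-1/7) / [(k+1/2) (k+1)] - poly over poly, x = (-1/8) from leading terms; C = 6/5 at k = 0.


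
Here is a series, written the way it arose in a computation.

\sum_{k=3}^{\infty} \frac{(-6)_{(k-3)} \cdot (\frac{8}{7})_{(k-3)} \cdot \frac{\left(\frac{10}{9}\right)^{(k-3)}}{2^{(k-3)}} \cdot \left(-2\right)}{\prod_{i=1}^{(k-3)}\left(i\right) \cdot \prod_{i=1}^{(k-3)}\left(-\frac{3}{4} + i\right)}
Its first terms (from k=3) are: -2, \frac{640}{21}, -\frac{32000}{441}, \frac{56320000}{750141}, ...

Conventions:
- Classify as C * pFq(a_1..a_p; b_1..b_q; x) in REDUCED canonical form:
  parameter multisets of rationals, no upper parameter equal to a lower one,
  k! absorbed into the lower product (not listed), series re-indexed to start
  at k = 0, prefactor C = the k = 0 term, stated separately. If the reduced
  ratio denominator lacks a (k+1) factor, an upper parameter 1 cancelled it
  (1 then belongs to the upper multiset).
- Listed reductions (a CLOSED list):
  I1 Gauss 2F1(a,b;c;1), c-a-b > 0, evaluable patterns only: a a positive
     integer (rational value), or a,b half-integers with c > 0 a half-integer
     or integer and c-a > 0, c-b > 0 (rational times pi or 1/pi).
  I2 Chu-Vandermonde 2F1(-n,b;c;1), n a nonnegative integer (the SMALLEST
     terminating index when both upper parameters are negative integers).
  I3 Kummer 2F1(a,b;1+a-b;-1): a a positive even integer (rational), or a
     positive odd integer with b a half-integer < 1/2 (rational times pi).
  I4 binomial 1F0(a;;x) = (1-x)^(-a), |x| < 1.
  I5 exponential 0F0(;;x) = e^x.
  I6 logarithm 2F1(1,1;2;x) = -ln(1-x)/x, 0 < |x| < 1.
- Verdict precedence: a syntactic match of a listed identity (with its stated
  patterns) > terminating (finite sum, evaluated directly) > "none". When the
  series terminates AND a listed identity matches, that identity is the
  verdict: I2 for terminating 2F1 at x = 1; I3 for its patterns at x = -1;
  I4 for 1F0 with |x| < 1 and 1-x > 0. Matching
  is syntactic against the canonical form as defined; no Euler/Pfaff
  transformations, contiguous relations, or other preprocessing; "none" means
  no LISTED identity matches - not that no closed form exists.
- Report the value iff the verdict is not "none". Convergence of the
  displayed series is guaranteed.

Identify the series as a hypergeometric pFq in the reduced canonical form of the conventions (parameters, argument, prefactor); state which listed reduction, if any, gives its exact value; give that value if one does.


First insight: t_0 being -2, the product of the first k integers (C = -2, x = 5/9) is k!.
Ratio: r(k) = \frac{5}{9} * (k-6) (k+\frac{8}{7}) / [(k+\frac{1}{4}) (k+1)] - rational; roots negated = parameters, x = \frac{5}{9}, C = -2.

With C = -2: the canonical form is 2F1(-6, \frac{8}{7}; \frac{1}{4}; \frac{5}{9}). Verdict: terminating. With -6 upstairs the series is a 7-term polynomial sum; evaluated term by term. Value: \frac{65515343309674}{96723857917323}.


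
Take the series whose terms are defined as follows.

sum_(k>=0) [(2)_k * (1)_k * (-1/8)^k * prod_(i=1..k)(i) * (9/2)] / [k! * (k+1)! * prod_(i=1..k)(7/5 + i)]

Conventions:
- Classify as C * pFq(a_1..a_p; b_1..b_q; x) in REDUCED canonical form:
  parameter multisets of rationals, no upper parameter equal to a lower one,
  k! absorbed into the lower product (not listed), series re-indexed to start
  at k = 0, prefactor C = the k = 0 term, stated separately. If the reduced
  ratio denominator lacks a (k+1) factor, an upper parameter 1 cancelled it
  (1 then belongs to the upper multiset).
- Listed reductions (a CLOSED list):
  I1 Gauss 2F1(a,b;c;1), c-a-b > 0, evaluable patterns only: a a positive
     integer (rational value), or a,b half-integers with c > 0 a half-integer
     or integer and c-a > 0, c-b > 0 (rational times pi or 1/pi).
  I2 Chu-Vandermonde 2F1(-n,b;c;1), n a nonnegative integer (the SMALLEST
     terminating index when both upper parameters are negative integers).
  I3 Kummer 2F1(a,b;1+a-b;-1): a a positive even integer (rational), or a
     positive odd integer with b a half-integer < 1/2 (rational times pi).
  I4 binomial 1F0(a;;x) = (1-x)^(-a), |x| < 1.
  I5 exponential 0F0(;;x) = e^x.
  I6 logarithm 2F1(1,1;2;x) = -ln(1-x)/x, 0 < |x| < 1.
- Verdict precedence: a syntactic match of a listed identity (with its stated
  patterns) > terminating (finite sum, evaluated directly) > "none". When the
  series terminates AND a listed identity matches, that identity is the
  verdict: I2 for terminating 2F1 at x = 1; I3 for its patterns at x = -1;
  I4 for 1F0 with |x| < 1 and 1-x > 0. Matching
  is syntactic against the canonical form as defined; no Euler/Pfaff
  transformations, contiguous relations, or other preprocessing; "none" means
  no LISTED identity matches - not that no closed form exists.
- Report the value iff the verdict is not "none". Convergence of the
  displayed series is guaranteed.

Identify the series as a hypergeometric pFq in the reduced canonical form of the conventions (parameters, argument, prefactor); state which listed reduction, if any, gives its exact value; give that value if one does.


x = -1/8 here; the reduced form reads 2F1, upper {1, 1}, lower {12/5}, C = 9/2. Verdict: none. A 2F1 with upper {1, 1} fits none of I1-I6 at x = -1/8; the sum runs forever.

Key observation: x = (-1/8) and the denominator's factorial ratio (C = 9/2, x = -1/8) is a lower Pochhammer.
Step ratio: r(k) = (-1/8) * (k+1) (k+1) / [(k+12/5) (k+1)] - rational; roots negated = parameters, x = (-1/8), C = 9/2.


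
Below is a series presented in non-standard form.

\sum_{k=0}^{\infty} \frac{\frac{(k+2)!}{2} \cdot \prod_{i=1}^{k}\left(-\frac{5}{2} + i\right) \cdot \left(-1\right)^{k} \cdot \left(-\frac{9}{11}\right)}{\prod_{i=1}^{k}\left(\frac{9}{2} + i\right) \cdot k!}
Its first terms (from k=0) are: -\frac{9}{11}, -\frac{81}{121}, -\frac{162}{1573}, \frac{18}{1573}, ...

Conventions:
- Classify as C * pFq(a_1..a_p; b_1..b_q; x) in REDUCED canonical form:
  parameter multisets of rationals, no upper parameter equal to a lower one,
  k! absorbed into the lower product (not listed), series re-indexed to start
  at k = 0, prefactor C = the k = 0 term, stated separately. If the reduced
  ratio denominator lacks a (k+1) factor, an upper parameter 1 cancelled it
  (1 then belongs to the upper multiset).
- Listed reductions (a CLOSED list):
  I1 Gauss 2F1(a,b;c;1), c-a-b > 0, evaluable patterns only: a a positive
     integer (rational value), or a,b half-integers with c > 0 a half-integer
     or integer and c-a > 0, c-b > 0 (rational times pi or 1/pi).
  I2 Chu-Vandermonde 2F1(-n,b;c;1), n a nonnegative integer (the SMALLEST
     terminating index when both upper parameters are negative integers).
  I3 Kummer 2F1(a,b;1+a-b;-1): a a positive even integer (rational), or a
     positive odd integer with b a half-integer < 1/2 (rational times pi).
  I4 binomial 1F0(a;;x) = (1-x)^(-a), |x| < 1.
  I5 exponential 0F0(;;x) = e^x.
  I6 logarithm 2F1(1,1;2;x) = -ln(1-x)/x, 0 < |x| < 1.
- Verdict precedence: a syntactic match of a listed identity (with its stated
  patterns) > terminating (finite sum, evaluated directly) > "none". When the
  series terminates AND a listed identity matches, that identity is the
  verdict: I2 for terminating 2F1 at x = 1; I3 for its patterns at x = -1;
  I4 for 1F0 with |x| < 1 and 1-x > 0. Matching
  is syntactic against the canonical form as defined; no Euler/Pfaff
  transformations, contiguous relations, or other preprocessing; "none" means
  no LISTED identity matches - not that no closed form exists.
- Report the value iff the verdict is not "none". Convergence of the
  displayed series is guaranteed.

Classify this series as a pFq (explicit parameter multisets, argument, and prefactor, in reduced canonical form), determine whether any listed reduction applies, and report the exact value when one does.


x = -1 here; the reduced form reads 2F1, upper {-\frac{3}{2}, 3}, lower {\frac{11}{2}}, C = -\frac{9}{11}. Verdict: the Kummer evaluation I3 applies (x = -1; c = \frac{11}{2} equals 1+a-b for upper {-\frac{3}{2}, 3}: listed pattern). Its exact value is \left(-\frac{2835}{5632}\right) \cdot \pi.

Key observation: from the first term -\frac{9}{11}: the factorial ratio (prefactor -9/11) (k+a-1)!/(a-1)! is a rising factorial (a)_k.
Ratio: r(k) = -1 * (k-\frac{3}{2}) (k+3) / [(k+\frac{11}{2}) (k+1)] - rational in k, leading ratio -1; with t_0 = -\frac{9}{11}, classification follows.


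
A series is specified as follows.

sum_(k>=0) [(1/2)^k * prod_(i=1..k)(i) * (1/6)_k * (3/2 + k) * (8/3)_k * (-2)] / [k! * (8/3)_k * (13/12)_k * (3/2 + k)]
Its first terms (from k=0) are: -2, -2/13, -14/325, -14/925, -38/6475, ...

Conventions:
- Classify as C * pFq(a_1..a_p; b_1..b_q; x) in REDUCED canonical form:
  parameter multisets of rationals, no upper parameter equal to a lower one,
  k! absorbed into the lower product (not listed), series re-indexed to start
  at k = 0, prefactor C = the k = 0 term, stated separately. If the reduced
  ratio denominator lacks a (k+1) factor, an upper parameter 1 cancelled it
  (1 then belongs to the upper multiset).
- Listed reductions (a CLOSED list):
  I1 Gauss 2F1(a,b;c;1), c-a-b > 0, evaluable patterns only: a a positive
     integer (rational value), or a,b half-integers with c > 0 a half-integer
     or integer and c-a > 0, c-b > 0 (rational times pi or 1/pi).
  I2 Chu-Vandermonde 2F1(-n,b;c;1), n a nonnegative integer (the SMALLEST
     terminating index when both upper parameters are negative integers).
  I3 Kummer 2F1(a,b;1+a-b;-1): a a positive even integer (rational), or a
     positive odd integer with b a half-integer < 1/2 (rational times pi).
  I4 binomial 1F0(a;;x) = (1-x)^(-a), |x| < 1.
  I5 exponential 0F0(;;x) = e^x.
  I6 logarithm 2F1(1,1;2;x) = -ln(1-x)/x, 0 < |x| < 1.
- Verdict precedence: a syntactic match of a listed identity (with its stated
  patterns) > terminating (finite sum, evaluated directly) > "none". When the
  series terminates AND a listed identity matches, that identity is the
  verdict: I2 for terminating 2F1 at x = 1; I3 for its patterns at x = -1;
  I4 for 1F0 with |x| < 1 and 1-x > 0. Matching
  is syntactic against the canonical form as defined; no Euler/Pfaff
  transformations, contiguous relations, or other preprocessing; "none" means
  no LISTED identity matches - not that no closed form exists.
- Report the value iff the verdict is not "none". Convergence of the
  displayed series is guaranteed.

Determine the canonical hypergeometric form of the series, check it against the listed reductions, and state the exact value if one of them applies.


Reduced: x = 1/2, 2F1, upper = {1/6, 1}, lower = {13/12}, C = -2. Verdict: none. A 2F1 with upper {1/6, 1} fits none of I1-I6 at x = 1/2; the sum runs forever.

The tell: t_0 being -2, striking the common factor k + 3/2 reduces the term (C = -2).
Ratio: r(k) = (1/2) * (k+1/6) (k+1) / [(k+13/12) (k+1)] - rational; roots negated = parameters, x = (1/2), C = -2.


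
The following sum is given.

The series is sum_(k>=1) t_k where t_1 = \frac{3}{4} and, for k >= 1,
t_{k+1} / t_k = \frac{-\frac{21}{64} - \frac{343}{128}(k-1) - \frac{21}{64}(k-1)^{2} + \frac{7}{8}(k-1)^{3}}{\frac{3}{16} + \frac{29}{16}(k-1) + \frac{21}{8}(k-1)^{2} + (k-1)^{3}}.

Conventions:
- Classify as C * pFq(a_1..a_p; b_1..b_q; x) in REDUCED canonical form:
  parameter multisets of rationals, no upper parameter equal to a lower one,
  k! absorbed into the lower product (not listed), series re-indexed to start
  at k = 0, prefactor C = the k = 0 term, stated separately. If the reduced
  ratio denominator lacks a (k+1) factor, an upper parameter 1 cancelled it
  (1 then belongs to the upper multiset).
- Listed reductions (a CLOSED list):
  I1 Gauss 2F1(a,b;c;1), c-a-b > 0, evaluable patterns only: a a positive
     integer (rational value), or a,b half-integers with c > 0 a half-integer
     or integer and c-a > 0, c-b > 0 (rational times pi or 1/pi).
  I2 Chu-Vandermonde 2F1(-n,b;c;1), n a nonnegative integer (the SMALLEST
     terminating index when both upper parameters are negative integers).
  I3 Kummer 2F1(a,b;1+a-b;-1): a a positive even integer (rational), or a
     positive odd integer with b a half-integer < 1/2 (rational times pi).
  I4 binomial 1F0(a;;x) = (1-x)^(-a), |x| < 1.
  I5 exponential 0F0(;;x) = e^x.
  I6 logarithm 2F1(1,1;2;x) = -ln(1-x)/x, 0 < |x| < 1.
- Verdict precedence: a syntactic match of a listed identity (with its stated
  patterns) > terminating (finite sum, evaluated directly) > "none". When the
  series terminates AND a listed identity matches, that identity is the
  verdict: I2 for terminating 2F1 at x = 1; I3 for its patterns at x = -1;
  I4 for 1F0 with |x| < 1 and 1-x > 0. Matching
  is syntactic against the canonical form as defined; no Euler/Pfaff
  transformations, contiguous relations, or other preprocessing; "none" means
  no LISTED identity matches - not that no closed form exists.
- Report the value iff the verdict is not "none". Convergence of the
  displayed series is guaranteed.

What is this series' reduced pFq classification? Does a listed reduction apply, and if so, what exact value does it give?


Canonical form: C = \frac{3}{4} times 1F0 with upper {-2}, lower {-}, x = \frac{7}{8}. Verdict: the I4 binomial reduction matches (the 1F0 binomial series: exponent 2, x = \frac{7}{8}). Its exact value is \frac{3}{256}.

Key observation: t_0 being \frac{3}{4}, factor the ratio over Q (C = 3/4): negated roots = parameters.
Ratio: r(k) = \frac{7}{8} * (k-2) / [(k+1)] - rational; roots negated = parameters, x = \frac{7}{8}, C = \frac{3}{4}.


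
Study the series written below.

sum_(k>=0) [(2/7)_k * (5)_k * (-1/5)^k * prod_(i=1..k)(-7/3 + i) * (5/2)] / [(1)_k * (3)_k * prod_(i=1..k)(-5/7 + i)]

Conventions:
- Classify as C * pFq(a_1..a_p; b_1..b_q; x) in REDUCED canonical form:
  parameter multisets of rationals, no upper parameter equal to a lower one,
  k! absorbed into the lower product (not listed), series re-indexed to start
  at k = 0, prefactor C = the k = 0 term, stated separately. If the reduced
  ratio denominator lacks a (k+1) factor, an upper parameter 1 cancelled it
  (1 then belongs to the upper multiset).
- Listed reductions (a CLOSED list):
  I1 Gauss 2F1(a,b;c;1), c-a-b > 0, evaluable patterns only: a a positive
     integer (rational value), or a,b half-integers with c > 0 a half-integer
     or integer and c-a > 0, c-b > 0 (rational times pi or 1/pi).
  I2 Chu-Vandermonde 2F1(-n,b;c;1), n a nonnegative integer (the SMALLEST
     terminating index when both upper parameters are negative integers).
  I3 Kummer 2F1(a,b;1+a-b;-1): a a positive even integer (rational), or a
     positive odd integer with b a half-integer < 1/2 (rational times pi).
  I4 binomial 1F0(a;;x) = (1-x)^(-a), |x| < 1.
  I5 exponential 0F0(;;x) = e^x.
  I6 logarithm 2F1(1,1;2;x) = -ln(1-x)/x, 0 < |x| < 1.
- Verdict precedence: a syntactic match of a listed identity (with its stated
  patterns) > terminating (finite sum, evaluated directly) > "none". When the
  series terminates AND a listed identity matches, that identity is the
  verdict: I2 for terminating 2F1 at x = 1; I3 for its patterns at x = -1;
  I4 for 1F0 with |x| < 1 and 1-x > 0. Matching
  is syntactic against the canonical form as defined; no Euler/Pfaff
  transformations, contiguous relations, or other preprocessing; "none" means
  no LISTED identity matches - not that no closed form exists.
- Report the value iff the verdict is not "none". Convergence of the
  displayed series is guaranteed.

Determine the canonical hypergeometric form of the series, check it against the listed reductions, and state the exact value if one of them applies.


Prefactor 5/2, argument -1/5: 2F1 with upper {-4/3, 5} over lower {3}. Verdict: none. Every listed pattern misses the 2F1 form at -1/5, upper {-4/3, 5}.

The tell: x = (-1/5) and the running product (C = 5/2) telescopes to a rising factorial.
Step ratio: r(k) = (-1/5) * (k-4/3) (k+5) / [(k+3) (k+1)] - rational in k. x = (-1/5); t_0 = 5/2; negate the roots.


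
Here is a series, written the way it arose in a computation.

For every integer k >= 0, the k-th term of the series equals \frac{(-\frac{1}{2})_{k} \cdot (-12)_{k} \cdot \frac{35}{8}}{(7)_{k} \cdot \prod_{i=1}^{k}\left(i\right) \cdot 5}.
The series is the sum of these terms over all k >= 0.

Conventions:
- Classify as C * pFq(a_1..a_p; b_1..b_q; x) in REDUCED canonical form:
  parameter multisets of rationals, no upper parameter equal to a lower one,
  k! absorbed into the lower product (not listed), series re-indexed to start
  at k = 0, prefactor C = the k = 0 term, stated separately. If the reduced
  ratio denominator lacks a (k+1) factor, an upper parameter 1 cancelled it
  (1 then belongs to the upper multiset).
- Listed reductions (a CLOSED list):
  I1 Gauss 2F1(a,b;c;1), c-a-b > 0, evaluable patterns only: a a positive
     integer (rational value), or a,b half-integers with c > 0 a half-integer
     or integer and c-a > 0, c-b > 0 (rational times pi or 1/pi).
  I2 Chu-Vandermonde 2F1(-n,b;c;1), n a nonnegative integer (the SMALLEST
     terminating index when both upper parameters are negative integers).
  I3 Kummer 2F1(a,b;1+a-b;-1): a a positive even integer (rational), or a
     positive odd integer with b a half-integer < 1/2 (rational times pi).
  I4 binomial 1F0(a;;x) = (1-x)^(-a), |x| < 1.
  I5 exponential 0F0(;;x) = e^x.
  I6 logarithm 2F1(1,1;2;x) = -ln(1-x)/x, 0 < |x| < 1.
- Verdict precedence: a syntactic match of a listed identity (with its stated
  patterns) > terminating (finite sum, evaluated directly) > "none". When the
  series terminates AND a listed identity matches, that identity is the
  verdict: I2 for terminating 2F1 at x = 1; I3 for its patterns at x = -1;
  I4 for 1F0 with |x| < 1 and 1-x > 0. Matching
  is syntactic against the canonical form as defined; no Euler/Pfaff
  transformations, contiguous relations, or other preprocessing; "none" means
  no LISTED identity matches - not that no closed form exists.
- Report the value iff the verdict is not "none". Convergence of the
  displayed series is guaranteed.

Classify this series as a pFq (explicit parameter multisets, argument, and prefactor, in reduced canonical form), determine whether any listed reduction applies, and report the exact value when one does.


First insight: from the first term \frac{7}{8}: the constant factors (C = 7/8) combine into one prefactor.
Ratio: r(k) = 1 * (k-12) (k-\frac{1}{2}) / [(k+7) (k+1)] - poly over poly, x = 1 from leading terms; C = \frac{7}{8} at k = 0.

This is \frac{7}{8} * 2F1(-12, -\frac{1}{2}; 7; 1) in reduced canonical form. Verdict: Vandermonde's identity (I2) fires (terminating 2F1 at x = 1 with n = 12, b = -1/2, c = 7). Hence: \frac{2543787925}{1744830464}.


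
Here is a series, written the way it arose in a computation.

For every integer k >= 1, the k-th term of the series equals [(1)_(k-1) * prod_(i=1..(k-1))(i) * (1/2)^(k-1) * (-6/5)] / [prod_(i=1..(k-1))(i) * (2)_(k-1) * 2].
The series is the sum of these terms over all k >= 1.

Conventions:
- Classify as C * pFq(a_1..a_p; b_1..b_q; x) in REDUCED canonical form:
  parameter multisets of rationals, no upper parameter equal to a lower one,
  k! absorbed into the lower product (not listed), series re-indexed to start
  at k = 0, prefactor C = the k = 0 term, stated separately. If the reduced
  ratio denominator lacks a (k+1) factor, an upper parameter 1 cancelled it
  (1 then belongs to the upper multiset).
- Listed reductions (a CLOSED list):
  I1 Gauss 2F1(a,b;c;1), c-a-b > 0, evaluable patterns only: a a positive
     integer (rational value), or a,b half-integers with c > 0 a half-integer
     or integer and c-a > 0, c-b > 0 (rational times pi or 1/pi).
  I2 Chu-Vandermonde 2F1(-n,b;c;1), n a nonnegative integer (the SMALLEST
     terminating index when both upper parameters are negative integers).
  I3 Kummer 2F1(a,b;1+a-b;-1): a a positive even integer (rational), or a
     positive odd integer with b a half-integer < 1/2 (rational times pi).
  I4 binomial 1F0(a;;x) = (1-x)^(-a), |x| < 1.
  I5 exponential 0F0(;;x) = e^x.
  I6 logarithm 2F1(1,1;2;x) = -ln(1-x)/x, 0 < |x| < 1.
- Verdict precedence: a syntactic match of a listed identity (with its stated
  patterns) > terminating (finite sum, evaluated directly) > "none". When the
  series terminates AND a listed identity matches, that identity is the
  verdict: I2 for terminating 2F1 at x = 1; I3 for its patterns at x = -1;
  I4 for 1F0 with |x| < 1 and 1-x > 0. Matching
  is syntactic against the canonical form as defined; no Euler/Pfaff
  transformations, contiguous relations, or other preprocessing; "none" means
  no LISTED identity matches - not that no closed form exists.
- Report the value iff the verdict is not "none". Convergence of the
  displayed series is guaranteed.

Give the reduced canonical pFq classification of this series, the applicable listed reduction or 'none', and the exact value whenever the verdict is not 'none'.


Reduced: x = 1/2, 2F1, upper = {1, 1}, lower = {2}, C = -3/5. Verdict: the logarithmic series (I6) fires (the logarithm: parameters (1,1;2), x = 1/2). Hence: (6/5) * ln(1/2).

Key step: x = (1/2) and the running product (prefactor -3/5) telescopes to a rising factorial.
Consecutive-term ratio: r(k) = (1/2) * (k+1) (k+1) / [(k+2) (k+1)] - rational in k. x = (1/2); t_0 = -3/5; negate the roots.
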